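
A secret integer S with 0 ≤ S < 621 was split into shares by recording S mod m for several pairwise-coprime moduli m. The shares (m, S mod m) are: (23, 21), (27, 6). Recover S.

From S ≡ 21 (mod 23) write S = 21 + 23t. Substituting into S ≡ 6 (mod 27) gives 23t ≡ 12 (mod 27), and since 23⁻¹ ≡ 20 (mod 27), t ≡ 24. Hence S ≡ 21 + 23·24 = 573 (mod 621).

573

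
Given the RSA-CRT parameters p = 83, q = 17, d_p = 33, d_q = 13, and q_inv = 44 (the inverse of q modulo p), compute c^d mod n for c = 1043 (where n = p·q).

m₁ = c^(d_p) mod p: c ≡ 47 (mod 83), and 47^33 mod 83 = 74.
m₂ = c^(d_q) mod q: c ≡ 6 (mod 17), and 6^13 mod 17 = 10.
h = q_inv·(m₁ − m₂) mod p = 44·(74 − 10) mod 83 = 77.
m = m₂ + h·q = 10 + 77·17 = 1319.

1319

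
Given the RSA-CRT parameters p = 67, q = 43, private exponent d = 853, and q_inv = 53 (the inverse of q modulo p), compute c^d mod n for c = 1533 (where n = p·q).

2184

d_p = d mod (p−1) = 853 mod 66 = 61; d_q = d mod (q−1) = 13.
m₁ = c^(d_p) mod p: c ≡ 59 (mod 67), and 59^61 mod 67 = 40.
m₂ = c^(d_q) mod q: c ≡ 28 (mod 43), and 28^13 mod 43 = 34.
h = q_inv·(m₁ − m₂) mod p = 53·(40 − 34) mod 67 = 50.
m = m₂ + h·q = 34 + 50·43 = 2184.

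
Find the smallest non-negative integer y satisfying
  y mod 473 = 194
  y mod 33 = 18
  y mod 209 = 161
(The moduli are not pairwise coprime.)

12492

gcd(473, 33) = 11 and 11 | (18 − 194), so the pair is consistent; merging gives y ≡ 1140 (mod 1419), where 1419 = lcm(473, 33).
gcd(1419, 209) = 11 and 11 | (161 − 1140), so the pair is consistent; merging gives y ≡ 12492 (mod 26961), where 26961 = lcm(1419, 209).
The solution is unique modulo lcm(473, 33, 209) = 26961.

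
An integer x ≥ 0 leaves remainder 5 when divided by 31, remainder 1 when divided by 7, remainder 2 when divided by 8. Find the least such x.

From x ≡ 5 (mod 31) write x = 5 + 31t. Substituting into x ≡ 1 (mod 7) gives 31t ≡ 3 (mod 7), and since 3⁻¹ ≡ 5 (mod 7), t ≡ 1. Hence x ≡ 5 + 31·1 = 36 (mod 217).
From x ≡ 36 (mod 217) write x = 36 + 217t. Substituting into x ≡ 2 (mod 8) gives 217t ≡ 6 (mod 8), and since 1⁻¹ ≡ 1 (mod 8), t ≡ 6. Hence x ≡ 36 + 217·6 = 1338 (mod 1736).

1338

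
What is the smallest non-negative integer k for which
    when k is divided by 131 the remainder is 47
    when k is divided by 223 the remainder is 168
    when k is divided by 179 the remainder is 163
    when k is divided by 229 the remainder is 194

From k ≡ 47 (mod 131) write k = 47 + 131t. Substituting into k ≡ 168 (mod 223) gives 131t ≡ 121 (mod 223), and since 131⁻¹ ≡ 143 (mod 223), t ≡ 132. Hence k ≡ 47 + 131·132 = 17339 (mod 29213).
From k ≡ 17339 (mod 29213) write k = 17339 + 29213t. Substituting into k ≡ 163 (mod 179) gives 29213t ≡ 8 (mod 179), and since 36⁻¹ ≡ 5 (mod 179), t ≡ 40. Hence k ≡ 17339 + 29213·40 = 1185859 (mod 5229127).
From k ≡ 1185859 (mod 5229127) write k = 1185859 + 5229127t. Substituting into k ≡ 194 (mod 229) gives 5229127t ≡ 97 (mod 229), and since 141⁻¹ ≡ 13 (mod 229), t ≡ 116. Hence k ≡ 1185859 + 5229127·116 = 607764591 (mod 1197470083).

607764591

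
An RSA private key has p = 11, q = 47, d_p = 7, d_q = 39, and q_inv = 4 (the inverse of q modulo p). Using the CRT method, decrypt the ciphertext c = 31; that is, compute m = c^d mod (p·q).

257

m₁ = c^(d_p) mod p: c ≡ 9 (mod 11), and 9^7 mod 11 = 4.
m₂ = c^(d_q) mod q: c ≡ 31 (mod 47), and 31^39 mod 47 = 22.
h = q_inv·(m₁ − m₂) mod p = 4·(4 − 22) mod 11 = 5.
m = m₂ + h·q = 22 + 5·47 = 257.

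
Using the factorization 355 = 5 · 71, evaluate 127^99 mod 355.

68

Mod 5: 127 ≡ 2; by Fermat, exponent reduces to 99 mod 4 = 3; 2^3 ≡ 3 (mod 5).
Mod 71: 127 ≡ 56; by Fermat, exponent reduces to 99 mod 70 = 29; 56^29 ≡ 68 (mod 71).
Combine by CRT: x ≡ 3 (mod 5), x ≡ 68 (mod 71) ⇒ x ≡ 68 (mod 355).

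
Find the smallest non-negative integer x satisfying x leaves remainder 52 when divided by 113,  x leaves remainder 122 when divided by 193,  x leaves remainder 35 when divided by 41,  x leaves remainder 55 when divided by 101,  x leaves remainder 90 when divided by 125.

9321861715

From x ≡ 52 (mod 113) write x = 52 + 113t. Substituting into x ≡ 122 (mod 193) gives 113t ≡ 70 (mod 193), and since 113⁻¹ ≡ 41 (mod 193), t ≡ 168. Hence x ≡ 52 + 113·168 = 19036 (mod 21809).
From x ≡ 19036 (mod 21809) write x = 19036 + 21809t. Substituting into x ≡ 35 (mod 41) gives 21809t ≡ 23 (mod 41), and since 38⁻¹ ≡ 27 (mod 41), t ≡ 6. Hence x ≡ 19036 + 21809·6 = 149890 (mod 894169).
From x ≡ 149890 (mod 894169) write x = 149890 + 894169t. Substituting into x ≡ 55 (mod 101) gives 894169t ≡ 49 (mod 101), and since 16⁻¹ ≡ 19 (mod 101), t ≡ 22. Hence x ≡ 149890 + 894169·22 = 19821608 (mod 90311069).
From x ≡ 19821608 (mod 90311069) write x = 19821608 + 90311069t. Substituting into x ≡ 90 (mod 125) gives 90311069t ≡ 107 (mod 125), and since 69⁻¹ ≡ 29 (mod 125), t ≡ 103. Hence x ≡ 19821608 + 90311069·103 = 9321861715 (mod 11288883625).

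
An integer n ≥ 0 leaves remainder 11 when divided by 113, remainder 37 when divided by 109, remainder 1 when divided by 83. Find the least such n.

869094

Combine the congruences pairwise.
From n ≡ 11 (mod 113) write n = 11 + 113t. Substituting into n ≡ 37 (mod 109) gives 113t ≡ 26 (mod 109), and since 4⁻¹ ≡ 82 (mod 109), t ≡ 61. Hence n ≡ 11 + 113·61 = 6904 (mod 12317).
From n ≡ 6904 (mod 12317) write n = 6904 + 12317t. Substituting into n ≡ 1 (mod 83) gives 12317t ≡ 69 (mod 83), and since 33⁻¹ ≡ 78 (mod 83), t ≡ 70. Hence n ≡ 6904 + 12317·70 = 869094 (mod 1022311).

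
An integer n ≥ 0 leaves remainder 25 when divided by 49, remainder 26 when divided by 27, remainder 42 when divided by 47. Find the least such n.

24623

From n ≡ 25 (mod 49) write n = 25 + 49t. Substituting into n ≡ 26 (mod 27) gives 49t ≡ 1 (mod 27), and since 22⁻¹ ≡ 16 (mod 27), t ≡ 16. Hence n ≡ 25 + 49·16 = 809 (mod 1323).
From n ≡ 809 (mod 1323) write n = 809 + 1323t. Substituting into n ≡ 42 (mod 47) gives 1323t ≡ 32 (mod 47), and since 7⁻¹ ≡ 27 (mod 47), t ≡ 18. Hence n ≡ 809 + 1323·18 = 24623 (mod 62181).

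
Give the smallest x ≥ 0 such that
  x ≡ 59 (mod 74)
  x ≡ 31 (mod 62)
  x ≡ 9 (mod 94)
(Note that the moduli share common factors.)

92411

Combine the congruences pairwise.
gcd(74, 62) = 2 and 2 | (31 − 59), so the pair is consistent; merging gives x ≡ 651 (mod 2294), where 2294 = lcm(74, 62).
gcd(2294, 94) = 2 and 2 | (9 − 651), so the pair is consistent; merging gives x ≡ 92411 (mod 107818), where 107818 = lcm(2294, 94).
The solution is unique modulo lcm(74, 62, 94) = 107818.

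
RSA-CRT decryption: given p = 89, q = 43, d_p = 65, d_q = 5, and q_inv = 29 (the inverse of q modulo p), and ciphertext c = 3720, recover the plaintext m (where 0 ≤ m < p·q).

3565

m₁ = c^(d_p) mod p: c ≡ 71 (mod 89), and 71^65 mod 89 = 5.
m₂ = c^(d_q) mod q: c ≡ 22 (mod 43), and 22^5 mod 43 = 39.
h = q_inv·(m₁ − m₂) mod p = 29·(5 − 39) mod 89 = 82.
m = m₂ + h·q = 39 + 82·43 = 3565.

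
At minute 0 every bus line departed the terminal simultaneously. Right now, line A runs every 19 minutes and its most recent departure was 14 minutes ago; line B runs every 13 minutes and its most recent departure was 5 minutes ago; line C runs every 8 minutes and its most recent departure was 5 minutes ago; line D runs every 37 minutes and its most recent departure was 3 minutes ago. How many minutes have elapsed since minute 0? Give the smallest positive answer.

49509

Combine the congruences pairwise.
From t ≡ 14 (mod 19) write t = 14 + 19s. Substituting into t ≡ 5 (mod 13) gives 19s ≡ 4 (mod 13), and since 6⁻¹ ≡ 11 (mod 13), s ≡ 5. Hence t ≡ 14 + 19·5 = 109 (mod 247).
From t ≡ 109 (mod 247) write t = 109 + 247s. Substituting into t ≡ 5 (mod 8) gives 247s ≡ 0 (mod 8), and since 7⁻¹ ≡ 7 (mod 8), s ≡ 0. Hence t ≡ 109 + 247·0 = 109 (mod 1976).
From t ≡ 109 (mod 1976) write t = 109 + 1976s. Substituting into t ≡ 3 (mod 37) gives 1976s ≡ 5 (mod 37), and since 15⁻¹ ≡ 5 (mod 37), s ≡ 25. Hence t ≡ 109 + 1976·25 = 49509 (mod 73112).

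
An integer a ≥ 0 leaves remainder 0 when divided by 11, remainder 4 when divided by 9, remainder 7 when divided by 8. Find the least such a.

319

Combine the congruences pairwise.
From a ≡ 0 (mod 11) write a = 0 + 11t. Substituting into a ≡ 4 (mod 9) gives 11t ≡ 4 (mod 9), and since 2⁻¹ ≡ 5 (mod 9), t ≡ 2. Hence a ≡ 0 + 11·2 = 22 (mod 99).
From a ≡ 22 (mod 99) write a = 22 + 99t. Substituting into a ≡ 7 (mod 8) gives 99t ≡ 1 (mod 8), and since 3⁻¹ ≡ 3 (mod 8), t ≡ 3. Hence a ≡ 22 + 99·3 = 319 (mod 792).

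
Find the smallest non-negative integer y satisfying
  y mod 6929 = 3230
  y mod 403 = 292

100236

Combine the congruences pairwise.
gcd(6929, 403) = 13 and 13 | (292 − 3230), so the pair is consistent; merging gives y ≡ 100236 (mod 214799), where 214799 = lcm(6929, 403).
The solution is unique modulo lcm(6929, 403) = 214799.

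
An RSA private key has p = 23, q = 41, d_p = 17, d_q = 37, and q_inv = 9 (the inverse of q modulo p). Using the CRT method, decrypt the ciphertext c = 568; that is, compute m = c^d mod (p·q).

m₁ = c^(d_p) mod p: c ≡ 16 (mod 23), and 16^17 mod 23 = 4.
m₂ = c^(d_q) mod q: c ≡ 35 (mod 41), and 35^37 mod 41 = 26.
h = q_inv·(m₁ − m₂) mod p = 9·(4 − 26) mod 23 = 9.
m = m₂ + h·q = 26 + 9·41 = 395.

395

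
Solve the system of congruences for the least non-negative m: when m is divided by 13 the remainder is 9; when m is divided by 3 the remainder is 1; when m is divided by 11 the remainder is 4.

334

The moduli are pairwise coprime; N = 13·3·11 = 429.
N/13 = 33; 33 ≡ 7 (mod 13); 7·2 ≡ 1, so inverse 2.
N/3 = 143; 143 ≡ 2 (mod 3); 2·2 ≡ 1, so inverse 2.
N/11 = 39; 39 ≡ 6 (mod 11); 6·2 ≡ 1, so inverse 2.
m ≡ 9·33·2 + 1·143·2 + 4·39·2 = 1192.
1192 mod 429 = 334.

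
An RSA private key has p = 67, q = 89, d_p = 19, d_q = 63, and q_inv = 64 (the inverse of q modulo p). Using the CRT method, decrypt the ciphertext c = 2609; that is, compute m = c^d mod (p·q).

4253

m₁ = c^(d_p) mod p: c ≡ 63 (mod 67), and 63^19 mod 67 = 32.
m₂ = c^(d_q) mod q: c ≡ 28 (mod 89), and 28^63 mod 89 = 70.
h = q_inv·(m₁ − m₂) mod p = 64·(32 − 70) mod 67 = 47.
m = m₂ + h·q = 70 + 47·89 = 4253.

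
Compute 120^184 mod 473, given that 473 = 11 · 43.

56

Mod 11: 120 ≡ 10; by Fermat, exponent reduces to 184 mod 10 = 4; 10^4 ≡ 1 (mod 11).
Mod 43: 120 ≡ 34; by Fermat, exponent reduces to 184 mod 42 = 16; 34^16 ≡ 13 (mod 43).
Combine by CRT: x ≡ 1 (mod 11), x ≡ 13 (mod 43) ⇒ x ≡ 56 (mod 473).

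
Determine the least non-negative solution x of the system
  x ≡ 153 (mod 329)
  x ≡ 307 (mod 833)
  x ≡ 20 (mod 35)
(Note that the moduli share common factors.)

Combine the congruences pairwise.
gcd(329, 833) = 7 and 7 | (307 − 153), so the pair is consistent; merging gives x ≡ 1140 (mod 39151), where 39151 = lcm(329, 833).
gcd(39151, 35) = 7 and 7 | (20 − 1140), so the pair is consistent; merging gives x ≡ 1140 (mod 195755), where 195755 = lcm(39151, 35).
The solution is unique modulo lcm(329, 833, 35) = 195755.

1140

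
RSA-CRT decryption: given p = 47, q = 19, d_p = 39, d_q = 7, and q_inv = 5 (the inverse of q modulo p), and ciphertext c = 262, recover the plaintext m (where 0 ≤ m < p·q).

m₁ = c^(d_p) mod p: c ≡ 27 (mod 47), and 27^39 mod 47 = 9.
m₂ = c^(d_q) mod q: c ≡ 15 (mod 19), and 15^7 mod 19 = 13.
h = q_inv·(m₁ − m₂) mod p = 5·(9 − 13) mod 47 = 27.
m = m₂ + h·q = 13 + 27·19 = 526.

526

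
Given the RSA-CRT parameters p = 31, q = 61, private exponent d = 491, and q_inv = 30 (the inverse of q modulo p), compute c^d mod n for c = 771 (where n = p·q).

1422

d_p = d mod (p−1) = 491 mod 30 = 11; d_q = d mod (q−1) = 11.
m₁ = c^(d_p) mod p: c ≡ 27 (mod 31), and 27^11 mod 31 = 27.
m₂ = c^(d_q) mod q: c ≡ 39 (mod 61), and 39^11 mod 61 = 19.
h = q_inv·(m₁ − m₂) mod p = 30·(27 − 19) mod 31 = 23.
m = m₂ + h·q = 19 + 23·61 = 1422.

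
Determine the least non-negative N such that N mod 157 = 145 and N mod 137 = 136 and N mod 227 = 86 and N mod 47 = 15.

216549460

The moduli are pairwise coprime; M = 157·137·227·47 = 229479521.
M/157 = 1461653; 1461653 ≡ 140 (mod 157); 140·120 ≡ 1, so inverse 120.
M/137 = 1675033; 1675033 ≡ 71 (mod 137); 71·110 ≡ 1, so inverse 110.
M/227 = 1010923; 1010923 ≡ 92 (mod 227); 92·190 ≡ 1, so inverse 190.
M/47 = 4882543; 4882543 ≡ 42 (mod 47); 42·28 ≡ 1, so inverse 28.
N ≡ 145·1461653·120 + 136·1675033·110 + 86·1010923·190 + 15·4882543·28 = 69060405760.
69060405760 mod 229479521 = 216549460.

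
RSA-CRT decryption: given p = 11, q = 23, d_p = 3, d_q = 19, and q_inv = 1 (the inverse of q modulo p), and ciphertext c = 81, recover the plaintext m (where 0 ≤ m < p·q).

31

m₁ = c^(d_p) mod p: c ≡ 4 (mod 11), and 4^3 mod 11 = 9.
m₂ = c^(d_q) mod q: c ≡ 12 (mod 23), and 12^19 mod 23 = 8.
h = q_inv·(m₁ − m₂) mod p = 1·(9 − 8) mod 11 = 1.
m = m₂ + h·q = 8 + 1·23 = 31.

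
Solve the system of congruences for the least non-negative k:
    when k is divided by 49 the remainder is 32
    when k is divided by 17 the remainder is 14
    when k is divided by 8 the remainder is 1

473

From k ≡ 32 (mod 49) write k = 32 + 49t. Substituting into k ≡ 14 (mod 17) gives 49t ≡ 16 (mod 17), and since 15⁻¹ ≡ 8 (mod 17), t ≡ 9. Hence k ≡ 32 + 49·9 = 473 (mod 833).
From k ≡ 473 (mod 833) write k = 473 + 833t. Substituting into k ≡ 1 (mod 8) gives 833t ≡ 0 (mod 8), and since 1⁻¹ ≡ 1 (mod 8), t ≡ 0. Hence k ≡ 473 + 833·0 = 473 (mod 6664).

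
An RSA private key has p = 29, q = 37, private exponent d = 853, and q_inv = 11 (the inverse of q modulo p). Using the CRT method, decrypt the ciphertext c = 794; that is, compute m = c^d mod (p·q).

d_p = d mod (p−1) = 853 mod 28 = 13; d_q = d mod (q−1) = 25.
m₁ = c^(d_p) mod p: c ≡ 11 (mod 29), and 11^13 mod 29 = 21.
m₂ = c^(d_q) mod q: c ≡ 17 (mod 37), and 17^25 mod 37 = 22.
h = q_inv·(m₁ − m₂) mod p = 11·(21 − 22) mod 29 = 18.
m = m₂ + h·q = 22 + 18·37 = 688.

688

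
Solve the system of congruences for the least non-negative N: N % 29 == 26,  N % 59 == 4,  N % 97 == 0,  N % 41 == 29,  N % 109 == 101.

The moduli are pairwise coprime; M = 29·59·97·41·109 = 741706523.
M/29 = 25576087; 25576087 ≡ 1 (mod 29), inverse 1.
M/59 = 12571297; 12571297 ≡ 49 (mod 59); 49·53 ≡ 1, so inverse 53.
M/97 = 7646459; 7646459 ≡ 46 (mod 97); 46·19 ≡ 1, so inverse 19.
M/41 = 18090403; 18090403 ≡ 14 (mod 41); 14·3 ≡ 1, so inverse 3.
M/109 = 6804647; 6804647 ≡ 104 (mod 109); 104·87 ≡ 1, so inverse 87.
N ≡ 26·25576087·1 + 4·12571297·53 + 0·7646459·19 + 29·18090403·3 + 101·6804647·87 = 64696391476.
64696391476 mod 741706523 = 167923975.

167923975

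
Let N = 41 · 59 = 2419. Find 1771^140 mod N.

1

Mod 41: 1771 ≡ 8; by Fermat, exponent reduces to 140 mod 40 = 20; 8^20 ≡ 1 (mod 41).
Mod 59: 1771 ≡ 1; by Fermat, exponent reduces to 140 mod 58 = 24; 1^24 ≡ 1 (mod 59).
Combine by CRT: x ≡ 1 (mod 41), x ≡ 1 (mod 59) ⇒ x ≡ 1 (mod 2419).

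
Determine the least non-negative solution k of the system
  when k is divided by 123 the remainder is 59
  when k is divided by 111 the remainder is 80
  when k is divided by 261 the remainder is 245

gcd(123, 111) = 3 and 3 | (80 − 59), so the pair is consistent; merging gives k ≡ 1412 (mod 4551), where 4551 = lcm(123, 111).
gcd(4551, 261) = 3 and 3 | (245 − 1412), so the pair is consistent; merging gives k ≡ 215309 (mod 395937), where 395937 = lcm(4551, 261).
The solution is unique modulo lcm(123, 111, 261) = 395937.

215309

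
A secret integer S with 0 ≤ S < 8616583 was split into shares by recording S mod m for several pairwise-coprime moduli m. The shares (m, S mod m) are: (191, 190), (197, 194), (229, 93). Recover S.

2119717

The moduli are pairwise coprime; N = 191·197·229 = 8616583.
N/191 = 45113; 45113 ≡ 37 (mod 191); 37·31 ≡ 1, so inverse 31.
N/197 = 43739; 43739 ≡ 5 (mod 197); 5·79 ≡ 1, so inverse 79.
N/229 = 37627; 37627 ≡ 71 (mod 229); 71·100 ≡ 1, so inverse 100.
S ≡ 190·45113·31 + 194·43739·79 + 93·37627·100 = 1285990584.
1285990584 mod 8616583 = 2119717.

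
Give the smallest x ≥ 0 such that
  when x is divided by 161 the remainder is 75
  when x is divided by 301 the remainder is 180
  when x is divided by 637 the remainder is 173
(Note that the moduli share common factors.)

126299

Combine the congruences pairwise.
gcd(161, 301) = 7 and 7 | (180 − 75), so the pair is consistent; merging gives x ≡ 1685 (mod 6923), where 6923 = lcm(161, 301).
gcd(6923, 637) = 7 and 7 | (173 − 1685), so the pair is consistent; merging gives x ≡ 126299 (mod 629993), where 629993 = lcm(6923, 637).
The solution is unique modulo lcm(161, 301, 637) = 629993.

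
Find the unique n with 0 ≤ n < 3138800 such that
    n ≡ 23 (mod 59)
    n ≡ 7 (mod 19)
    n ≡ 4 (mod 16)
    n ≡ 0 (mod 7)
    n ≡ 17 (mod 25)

471492

From n ≡ 23 (mod 59) write n = 23 + 59t. Substituting into n ≡ 7 (mod 19) gives 59t ≡ 3 (mod 19), and since 2⁻¹ ≡ 10 (mod 19), t ≡ 11. Hence n ≡ 23 + 59·11 = 672 (mod 1121).
From n ≡ 672 (mod 1121) write n = 672 + 1121t. Substituting into n ≡ 4 (mod 16) gives 1121t ≡ 4 (mod 16), and since 1⁻¹ ≡ 1 (mod 16), t ≡ 4. Hence n ≡ 672 + 1121·4 = 5156 (mod 17936).
From n ≡ 5156 (mod 17936) write n = 5156 + 17936t. Substituting into n ≡ 0 (mod 7) gives 17936t ≡ 3 (mod 7), and since 2⁻¹ ≡ 4 (mod 7), t ≡ 5. Hence n ≡ 5156 + 17936·5 = 94836 (mod 125552).
From n ≡ 94836 (mod 125552) write n = 94836 + 125552t. Substituting into n ≡ 17 (mod 25) gives 125552t ≡ 6 (mod 25), and since 2⁻¹ ≡ 13 (mod 25), t ≡ 3. Hence n ≡ 94836 + 125552·3 = 471492 (mod 3138800).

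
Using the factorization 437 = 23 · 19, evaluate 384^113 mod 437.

416

Mod 23: 384 ≡ 16; by Fermat, exponent reduces to 113 mod 22 = 3; 16^3 ≡ 2 (mod 23).
Mod 19: 384 ≡ 4; by Fermat, exponent reduces to 113 mod 18 = 5; 4^5 ≡ 17 (mod 19).
Combine by CRT: x ≡ 2 (mod 23), x ≡ 17 (mod 19) ⇒ x ≡ 416 (mod 437).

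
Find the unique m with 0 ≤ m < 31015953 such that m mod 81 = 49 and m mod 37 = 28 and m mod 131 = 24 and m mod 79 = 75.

The moduli are pairwise coprime; N = 81·37·131·79 = 31015953.
N/81 = 382913; 382913 ≡ 26 (mod 81); 26·53 ≡ 1, so inverse 53.
N/37 = 838269; 838269 ≡ 34 (mod 37); 34·12 ≡ 1, so inverse 12.
N/131 = 236763; 236763 ≡ 46 (mod 131); 46·94 ≡ 1, so inverse 94.
N/79 = 392607; 392607 ≡ 56 (mod 79); 56·24 ≡ 1, so inverse 24.
m ≡ 49·382913·53 + 28·838269·12 + 24·236763·94 + 75·392607·24 = 2516913373.
2516913373 mod 31015953 = 4621180.

4621180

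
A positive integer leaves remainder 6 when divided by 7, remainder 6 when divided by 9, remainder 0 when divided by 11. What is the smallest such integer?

From a ≡ 6 (mod 7) write a = 6 + 7t. Substituting into a ≡ 6 (mod 9) gives 7t ≡ 0 (mod 9), and since 7⁻¹ ≡ 4 (mod 9), t ≡ 0. Hence a ≡ 6 + 7·0 = 6 (mod 63).
From a ≡ 6 (mod 63) write a = 6 + 63t. Substituting into a ≡ 0 (mod 11) gives 63t ≡ 5 (mod 11), and since 8⁻¹ ≡ 7 (mod 11), t ≡ 2. Hence a ≡ 6 + 63·2 = 132 (mod 693).

132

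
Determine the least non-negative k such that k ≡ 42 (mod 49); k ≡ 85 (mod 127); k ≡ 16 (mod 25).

The moduli are pairwise coprime; N = 49·127·25 = 155575.
N/49 = 3175; 3175 ≡ 39 (mod 49); 39·44 ≡ 1, so inverse 44.
N/127 = 1225; 1225 ≡ 82 (mod 127); 82·79 ≡ 1, so inverse 79.
N/25 = 6223; 6223 ≡ 23 (mod 25); 23·12 ≡ 1, so inverse 12.
k ≡ 42·3175·44 + 85·1225·79 + 16·6223·12 = 15288091.
15288091 mod 155575 = 41741.

41741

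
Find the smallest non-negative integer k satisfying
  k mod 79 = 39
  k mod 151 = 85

From k ≡ 39 (mod 79) write k = 39 + 79t. Substituting into k ≡ 85 (mod 151) gives 79t ≡ 46 (mod 151), and since 79⁻¹ ≡ 65 (mod 151), t ≡ 121. Hence k ≡ 39 + 79·121 = 9598 (mod 11929).

9598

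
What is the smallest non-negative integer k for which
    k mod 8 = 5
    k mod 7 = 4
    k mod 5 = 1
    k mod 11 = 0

The moduli are pairwise coprime; N = 8·7·5·11 = 3080.
N/8 = 385; 385 ≡ 1 (mod 8), inverse 1.
N/7 = 440; 440 ≡ 6 (mod 7); 6·6 ≡ 1, so inverse 6.
N/5 = 616; 616 ≡ 1 (mod 5), inverse 1.
N/11 = 280; 280 ≡ 5 (mod 11); 5·9 ≡ 1, so inverse 9.
k ≡ 5·385·1 + 4·440·6 + 1·616·1 + 0·280·9 = 13101.
13101 mod 3080 = 781.

781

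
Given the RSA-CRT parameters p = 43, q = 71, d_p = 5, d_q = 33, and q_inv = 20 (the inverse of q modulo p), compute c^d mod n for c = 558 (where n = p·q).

945

m₁ = c^(d_p) mod p: c ≡ 42 (mod 43), and 42^5 mod 43 = 42.
m₂ = c^(d_q) mod q: c ≡ 61 (mod 71), and 61^33 mod 71 = 22.
h = q_inv·(m₁ − m₂) mod p = 20·(42 − 22) mod 43 = 13.
m = m₂ + h·q = 22 + 13·71 = 945.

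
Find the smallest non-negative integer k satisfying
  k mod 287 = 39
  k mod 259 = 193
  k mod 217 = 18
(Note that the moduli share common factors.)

gcd(287, 259) = 7 and 7 | (193 − 39), so the pair is consistent; merging gives k ≡ 6927 (mod 10619), where 10619 = lcm(287, 259).
gcd(10619, 217) = 7 and 7 | (18 − 6927), so the pair is consistent; merging gives k ≡ 144974 (mod 329189), where 329189 = lcm(10619, 217).
The solution is unique modulo lcm(287, 259, 217) = 329189.

144974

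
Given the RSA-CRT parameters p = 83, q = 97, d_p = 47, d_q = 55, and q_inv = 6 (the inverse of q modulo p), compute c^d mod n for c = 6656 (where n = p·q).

m₁ = c^(d_p) mod p: c ≡ 16 (mod 83), and 16^47 mod 83 = 11.
m₂ = c^(d_q) mod q: c ≡ 60 (mod 97), and 60^55 mod 97 = 68.
h = q_inv·(m₁ − m₂) mod p = 6·(11 − 68) mod 83 = 73.
m = m₂ + h·q = 68 + 73·97 = 7149.

7149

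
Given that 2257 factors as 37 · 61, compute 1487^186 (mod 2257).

Mod 37: 1487 ≡ 7; by Fermat, exponent reduces to 186 mod 36 = 6; 7^6 ≡ 26 (mod 37).
Mod 61: 1487 ≡ 23; by Fermat, exponent reduces to 186 mod 60 = 6; 23^6 ≡ 52 (mod 61).
Combine by CRT: x ≡ 26 (mod 37), x ≡ 52 (mod 61) ⇒ x ≡ 174 (mod 2257).

174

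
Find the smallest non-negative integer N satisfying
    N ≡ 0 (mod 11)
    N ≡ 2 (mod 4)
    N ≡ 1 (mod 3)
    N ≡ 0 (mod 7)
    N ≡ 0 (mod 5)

From N ≡ 0 (mod 11) write N = 0 + 11t. Substituting into N ≡ 2 (mod 4) gives 11t ≡ 2 (mod 4), and since 3⁻¹ ≡ 3 (mod 4), t ≡ 2. Hence N ≡ 0 + 11·2 = 22 (mod 44).
From N ≡ 22 (mod 44) write N = 22 + 44t. Substituting into N ≡ 1 (mod 3) gives 44t ≡ 0 (mod 3), and since 2⁻¹ ≡ 2 (mod 3), t ≡ 0. Hence N ≡ 22 + 44·0 = 22 (mod 132).
From N ≡ 22 (mod 132) write N = 22 + 132t. Substituting into N ≡ 0 (mod 7) gives 132t ≡ 6 (mod 7), and since 6⁻¹ ≡ 6 (mod 7), t ≡ 1. Hence N ≡ 22 + 132·1 = 154 (mod 924).
From N ≡ 154 (mod 924) write N = 154 + 924t. Substituting into N ≡ 0 (mod 5) gives 924t ≡ 1 (mod 5), and since 4⁻¹ ≡ 4 (mod 5), t ≡ 4. Hence N ≡ 154 + 924·4 = 3850 (mod 4620).

3850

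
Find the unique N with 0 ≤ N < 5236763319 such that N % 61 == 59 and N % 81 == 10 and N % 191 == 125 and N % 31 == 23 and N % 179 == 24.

1747931086

From N ≡ 59 (mod 61) write N = 59 + 61t. Substituting into N ≡ 10 (mod 81) gives 61t ≡ 32 (mod 81), and since 61⁻¹ ≡ 4 (mod 81), t ≡ 47. Hence N ≡ 59 + 61·47 = 2926 (mod 4941).
From N ≡ 2926 (mod 4941) write N = 2926 + 4941t. Substituting into N ≡ 125 (mod 191) gives 4941t ≡ 64 (mod 191), and since 166⁻¹ ≡ 84 (mod 191), t ≡ 28. Hence N ≡ 2926 + 4941·28 = 141274 (mod 943731).
From N ≡ 141274 (mod 943731) write N = 141274 + 943731t. Substituting into N ≡ 23 (mod 31) gives 943731t ≡ 16 (mod 31), and since 29⁻¹ ≡ 15 (mod 31), t ≡ 23. Hence N ≡ 141274 + 943731·23 = 21847087 (mod 29255661).
From N ≡ 21847087 (mod 29255661) write N = 21847087 + 29255661t. Substituting into N ≡ 24 (mod 179) gives 29255661t ≡ 66 (mod 179), and since 80⁻¹ ≡ 47 (mod 179), t ≡ 59. Hence N ≡ 21847087 + 29255661·59 = 1747931086 (mod 5236763319).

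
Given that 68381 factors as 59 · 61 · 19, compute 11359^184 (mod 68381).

5686

Mod 59: 11359 ≡ 31; by Fermat, exponent reduces to 184 mod 58 = 10; 31^10 ≡ 22 (mod 59).
Mod 61: 11359 ≡ 13; by Fermat, exponent reduces to 184 mod 60 = 4; 13^4 ≡ 13 (mod 61).
Mod 19: 11359 ≡ 16; by Fermat, exponent reduces to 184 mod 18 = 4; 16^4 ≡ 5 (mod 19).
Combine by CRT: x ≡ 22 (mod 59), x ≡ 13 (mod 61), x ≡ 5 (mod 19) ⇒ x ≡ 5686 (mod 68381).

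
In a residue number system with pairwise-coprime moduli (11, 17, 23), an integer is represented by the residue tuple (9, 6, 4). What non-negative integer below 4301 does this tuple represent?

From x ≡ 9 (mod 11) write x = 9 + 11t. Substituting into x ≡ 6 (mod 17) gives 11t ≡ 14 (mod 17), and since 11⁻¹ ≡ 14 (mod 17), t ≡ 9. Hence x ≡ 9 + 11·9 = 108 (mod 187).
From x ≡ 108 (mod 187) write x = 108 + 187t. Substituting into x ≡ 4 (mod 23) gives 187t ≡ 11 (mod 23), and since 3⁻¹ ≡ 8 (mod 23), t ≡ 19. Hence x ≡ 108 + 187·19 = 3661 (mod 4301).

3661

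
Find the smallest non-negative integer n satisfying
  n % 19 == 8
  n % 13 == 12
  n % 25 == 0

The moduli are pairwise coprime; M = 19·13·25 = 6175.
M/19 = 325; 325 ≡ 2 (mod 19); 2·10 ≡ 1, so inverse 10.
M/13 = 475; 475 ≡ 7 (mod 13); 7·2 ≡ 1, so inverse 2.
M/25 = 247; 247 ≡ 22 (mod 25); 22·8 ≡ 1, so inverse 8.
n ≡ 8·325·10 + 12·475·2 + 0·247·8 = 37400.
37400 mod 6175 = 350.

350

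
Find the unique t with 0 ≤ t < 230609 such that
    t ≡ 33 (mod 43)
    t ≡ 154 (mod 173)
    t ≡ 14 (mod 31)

From t ≡ 33 (mod 43) write t = 33 + 43s. Substituting into t ≡ 154 (mod 173) gives 43s ≡ 121 (mod 173), and since 43⁻¹ ≡ 169 (mod 173), s ≡ 35. Hence t ≡ 33 + 43·35 = 1538 (mod 7439).
From t ≡ 1538 (mod 7439) write t = 1538 + 7439s. Substituting into t ≡ 14 (mod 31) gives 7439s ≡ 26 (mod 31), and since 30⁻¹ ≡ 30 (mod 31), s ≡ 5. Hence t ≡ 1538 + 7439·5 = 38733 (mod 230609).

38733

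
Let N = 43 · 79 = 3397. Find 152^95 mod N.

25

Mod 43: 152 ≡ 23; by Fermat, exponent reduces to 95 mod 42 = 11; 23^11 ≡ 25 (mod 43).
Mod 79: 152 ≡ 73; by Fermat, exponent reduces to 95 mod 78 = 17; 73^17 ≡ 25 (mod 79).
Combine by CRT: x ≡ 25 (mod 43), x ≡ 25 (mod 79) ⇒ x ≡ 25 (mod 3397).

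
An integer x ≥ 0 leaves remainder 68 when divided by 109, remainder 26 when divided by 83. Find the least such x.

Combine the congruences pairwise.
From x ≡ 68 (mod 109) write x = 68 + 109t. Substituting into x ≡ 26 (mod 83) gives 109t ≡ 41 (mod 83), and since 26⁻¹ ≡ 16 (mod 83), t ≡ 75. Hence x ≡ 68 + 109·75 = 8243 (mod 9047).

8243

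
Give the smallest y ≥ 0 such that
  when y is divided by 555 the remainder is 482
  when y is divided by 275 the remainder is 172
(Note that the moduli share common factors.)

Combine the congruences pairwise.
gcd(555, 275) = 5 and 5 | (172 − 482), so the pair is consistent; merging gives y ≡ 27122 (mod 30525), where 30525 = lcm(555, 275).
The solution is unique modulo lcm(555, 275) = 30525.

27122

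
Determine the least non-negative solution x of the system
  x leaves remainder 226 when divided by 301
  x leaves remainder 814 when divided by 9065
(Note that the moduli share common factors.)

82399

gcd(301, 9065) = 7 and 7 | (814 − 226), so the pair is consistent; merging gives x ≡ 82399 (mod 389795), where 389795 = lcm(301, 9065).
The solution is unique modulo lcm(301, 9065) = 389795.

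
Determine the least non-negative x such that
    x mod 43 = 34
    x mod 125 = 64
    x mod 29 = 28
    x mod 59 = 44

From x ≡ 34 (mod 43) write x = 34 + 43t. Substituting into x ≡ 64 (mod 125) gives 43t ≡ 30 (mod 125), and since 43⁻¹ ≡ 32 (mod 125), t ≡ 85. Hence x ≡ 34 + 43·85 = 3689 (mod 5375).
From x ≡ 3689 (mod 5375) write x = 3689 + 5375t. Substituting into x ≡ 28 (mod 29) gives 5375t ≡ 22 (mod 29), and since 10⁻¹ ≡ 3 (mod 29), t ≡ 8. Hence x ≡ 3689 + 5375·8 = 46689 (mod 155875).
From x ≡ 46689 (mod 155875) write x = 46689 + 155875t. Substituting into x ≡ 44 (mod 59) gives 155875t ≡ 24 (mod 59), and since 56⁻¹ ≡ 39 (mod 59), t ≡ 51. Hence x ≡ 46689 + 155875·51 = 7996314 (mod 9196625).

7996314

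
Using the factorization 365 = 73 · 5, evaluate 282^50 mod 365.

319

Mod 73: 282 ≡ 63; 63^50 ≡ 27 (mod 73).
Mod 5: 282 ≡ 2; by Fermat, exponent reduces to 50 mod 4 = 2; 2^2 ≡ 4 (mod 5).
Combine by CRT: x ≡ 27 (mod 73), x ≡ 4 (mod 5) ⇒ x ≡ 319 (mod 365).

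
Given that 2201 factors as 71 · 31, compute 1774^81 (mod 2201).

283

Mod 71: 1774 ≡ 70; by Fermat, exponent reduces to 81 mod 70 = 11; 70^11 ≡ 70 (mod 71).
Mod 31: 1774 ≡ 7; by Fermat, exponent reduces to 81 mod 30 = 21; 7^21 ≡ 4 (mod 31).
Combine by CRT: x ≡ 70 (mod 71), x ≡ 4 (mod 31) ⇒ x ≡ 283 (mod 2201).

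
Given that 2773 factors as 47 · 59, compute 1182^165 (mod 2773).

1978

Mod 47: 1182 ≡ 7; by Fermat, exponent reduces to 165 mod 46 = 27; 7^27 ≡ 4 (mod 47).
Mod 59: 1182 ≡ 2; by Fermat, exponent reduces to 165 mod 58 = 49; 2^49 ≡ 31 (mod 59).
Combine by CRT: x ≡ 4 (mod 47), x ≡ 31 (mod 59) ⇒ x ≡ 1978 (mod 2773).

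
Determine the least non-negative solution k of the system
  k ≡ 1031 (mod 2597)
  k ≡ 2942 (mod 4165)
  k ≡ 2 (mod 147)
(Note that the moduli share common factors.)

gcd(2597, 4165) = 49 and 49 | (2942 − 1031), so the pair is consistent; merging gives k ≡ 73747 (mod 220745), where 220745 = lcm(2597, 4165).
gcd(220745, 147) = 49 and 49 | (2 − 73747), so the pair is consistent; merging gives k ≡ 515237 (mod 662235), where 662235 = lcm(220745, 147).
The solution is unique modulo lcm(2597, 4165, 147) = 662235.

515237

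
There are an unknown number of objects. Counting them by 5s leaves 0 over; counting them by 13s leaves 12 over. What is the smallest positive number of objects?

Combine the congruences pairwise.
From N ≡ 0 (mod 5) write N = 0 + 5t. Substituting into N ≡ 12 (mod 13) gives 5t ≡ 12 (mod 13), and since 5⁻¹ ≡ 8 (mod 13), t ≡ 5. Hence N ≡ 0 + 5·5 = 25 (mod 65).

25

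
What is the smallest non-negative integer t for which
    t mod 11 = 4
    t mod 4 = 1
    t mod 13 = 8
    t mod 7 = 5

From t ≡ 4 (mod 11) write t = 4 + 11s. Substituting into t ≡ 1 (mod 4) gives 11s ≡ 1 (mod 4), and since 3⁻¹ ≡ 3 (mod 4), s ≡ 3. Hence t ≡ 4 + 11·3 = 37 (mod 44).
From t ≡ 37 (mod 44) write t = 37 + 44s. Substituting into t ≡ 8 (mod 13) gives 44s ≡ 10 (mod 13), and since 5⁻¹ ≡ 8 (mod 13), s ≡ 2. Hence t ≡ 37 + 44·2 = 125 (mod 572).
From t ≡ 125 (mod 572) write t = 125 + 572s. Substituting into t ≡ 5 (mod 7) gives 572s ≡ 6 (mod 7), and since 5⁻¹ ≡ 3 (mod 7), s ≡ 4. Hence t ≡ 125 + 572·4 = 2413 (mod 4004).

2413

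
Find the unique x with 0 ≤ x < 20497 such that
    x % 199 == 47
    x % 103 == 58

Combine the congruences pairwise.
From x ≡ 47 (mod 199) write x = 47 + 199t. Substituting into x ≡ 58 (mod 103) gives 199t ≡ 11 (mod 103), and since 96⁻¹ ≡ 44 (mod 103), t ≡ 72. Hence x ≡ 47 + 199·72 = 14375 (mod 20497).

14375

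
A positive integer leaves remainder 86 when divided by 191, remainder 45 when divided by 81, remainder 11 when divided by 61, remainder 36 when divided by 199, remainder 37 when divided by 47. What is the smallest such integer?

2756157399

The moduli are pairwise coprime; M = 191·81·61·199·47 = 8826716043.
M/191 = 46213173; 46213173 ≡ 150 (mod 191); 150·177 ≡ 1, so inverse 177.
M/81 = 108971803; 108971803 ≡ 73 (mod 81); 73·10 ≡ 1, so inverse 10.
M/61 = 144700263; 144700263 ≡ 28 (mod 61); 28·24 ≡ 1, so inverse 24.
M/199 = 44355357; 44355357 ≡ 48 (mod 199); 48·170 ≡ 1, so inverse 170.
M/47 = 187802469; 187802469 ≡ 10 (mod 47); 10·33 ≡ 1, so inverse 33.
n ≡ 86·46213173·177 + 45·108971803·10 + 11·144700263·24 + 36·44355357·170 + 37·187802469·33 = 1291456699677.
1291456699677 mod 8826716043 = 2756157399.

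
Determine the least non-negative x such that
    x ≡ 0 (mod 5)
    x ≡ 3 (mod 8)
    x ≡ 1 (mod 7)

155

The moduli are pairwise coprime; N = 5·8·7 = 280.
N/5 = 56; 56 ≡ 1 (mod 5), inverse 1.
N/8 = 35; 35 ≡ 3 (mod 8); 3·3 ≡ 1, so inverse 3.
N/7 = 40; 40 ≡ 5 (mod 7); 5·3 ≡ 1, so inverse 3.
x ≡ 0·56·1 + 3·35·3 + 1·40·3 = 435.
435 mod 280 = 155.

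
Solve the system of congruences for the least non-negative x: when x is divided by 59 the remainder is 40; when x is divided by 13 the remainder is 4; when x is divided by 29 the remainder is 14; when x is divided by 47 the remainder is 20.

The moduli are pairwise coprime; N = 59·13·29·47 = 1045421.
N/59 = 17719; 17719 ≡ 19 (mod 59); 19·28 ≡ 1, so inverse 28.
N/13 = 80417; 80417 ≡ 12 (mod 13); 12·12 ≡ 1, so inverse 12.
N/29 = 36049; 36049 ≡ 2 (mod 29); 2·15 ≡ 1, so inverse 15.
N/47 = 22243; 22243 ≡ 12 (mod 47); 12·4 ≡ 1, so inverse 4.
x ≡ 40·17719·28 + 4·80417·12 + 14·36049·15 + 20·22243·4 = 33055026.
33055026 mod 1045421 = 646975.

646975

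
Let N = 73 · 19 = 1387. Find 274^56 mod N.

Mod 73: 274 ≡ 55; 55^56 ≡ 32 (mod 73).
Mod 19: 274 ≡ 8; by Fermat, exponent reduces to 56 mod 18 = 2; 8^2 ≡ 7 (mod 19).
Combine by CRT: x ≡ 32 (mod 73), x ≡ 7 (mod 19) ⇒ x ≡ 178 (mod 1387).

178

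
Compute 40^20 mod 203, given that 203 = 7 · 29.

165

Mod 7: 40 ≡ 5; by Fermat, exponent reduces to 20 mod 6 = 2; 5^2 ≡ 4 (mod 7).
Mod 29: 40 ≡ 11; 11^20 ≡ 20 (mod 29).
Combine by CRT: x ≡ 4 (mod 7), x ≡ 20 (mod 29) ⇒ x ≡ 165 (mod 203).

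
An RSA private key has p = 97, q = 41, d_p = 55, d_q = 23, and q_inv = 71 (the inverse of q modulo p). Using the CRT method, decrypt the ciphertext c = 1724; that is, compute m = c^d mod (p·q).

m₁ = c^(d_p) mod p: c ≡ 75 (mod 97), and 75^55 mod 97 = 22.
m₂ = c^(d_q) mod q: c ≡ 2 (mod 41), and 2^23 mod 41 = 8.
h = q_inv·(m₁ − m₂) mod p = 71·(22 − 8) mod 97 = 24.
m = m₂ + h·q = 8 + 24·41 = 992.

992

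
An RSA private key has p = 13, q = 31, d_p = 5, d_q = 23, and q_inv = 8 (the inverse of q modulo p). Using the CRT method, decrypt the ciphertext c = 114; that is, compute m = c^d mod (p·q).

17

m₁ = c^(d_p) mod p: c ≡ 10 (mod 13), and 10^5 mod 13 = 4.
m₂ = c^(d_q) mod q: c ≡ 21 (mod 31), and 21^23 mod 31 = 17.
h = q_inv·(m₁ − m₂) mod p = 8·(4 − 17) mod 13 = 0.
m = m₂ + h·q = 17 + 0·31 = 17.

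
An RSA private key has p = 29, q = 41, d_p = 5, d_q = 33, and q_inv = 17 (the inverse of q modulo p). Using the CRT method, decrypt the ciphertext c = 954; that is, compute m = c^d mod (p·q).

772

m₁ = c^(d_p) mod p: c ≡ 26 (mod 29), and 26^5 mod 29 = 18.
m₂ = c^(d_q) mod q: c ≡ 11 (mod 41), and 11^33 mod 41 = 34.
h = q_inv·(m₁ − m₂) mod p = 17·(18 − 34) mod 29 = 18.
m = m₂ + h·q = 34 + 18·41 = 772.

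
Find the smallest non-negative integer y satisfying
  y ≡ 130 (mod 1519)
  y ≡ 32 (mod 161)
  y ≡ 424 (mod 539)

95827

gcd(1519, 161) = 7 and 7 | (32 − 130), so the pair is consistent; merging gives y ≡ 25953 (mod 34937), where 34937 = lcm(1519, 161).
gcd(34937, 539) = 49 and 49 | (424 − 25953), so the pair is consistent; merging gives y ≡ 95827 (mod 384307), where 384307 = lcm(34937, 539).
The solution is unique modulo lcm(1519, 161, 539) = 384307.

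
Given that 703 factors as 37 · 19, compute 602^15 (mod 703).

445

Mod 37: 602 ≡ 10; 10^15 ≡ 1 (mod 37).
Mod 19: 602 ≡ 13; 13^15 ≡ 8 (mod 19).
Combine by CRT: x ≡ 1 (mod 37), x ≡ 8 (mod 19) ⇒ x ≡ 445 (mod 703).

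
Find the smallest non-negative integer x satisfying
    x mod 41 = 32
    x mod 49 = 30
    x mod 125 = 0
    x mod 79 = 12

130125

From x ≡ 32 (mod 41) write x = 32 + 41t. Substituting into x ≡ 30 (mod 49) gives 41t ≡ 47 (mod 49), and since 41⁻¹ ≡ 6 (mod 49), t ≡ 37. Hence x ≡ 32 + 41·37 = 1549 (mod 2009).
From x ≡ 1549 (mod 2009) write x = 1549 + 2009t. Substituting into x ≡ 0 (mod 125) gives 2009t ≡ 76 (mod 125), and since 9⁻¹ ≡ 14 (mod 125), t ≡ 64. Hence x ≡ 1549 + 2009·64 = 130125 (mod 251125).
From x ≡ 130125 (mod 251125) write x = 130125 + 251125t. Substituting into x ≡ 12 (mod 79) gives 251125t ≡ 0 (mod 79), and since 63⁻¹ ≡ 74 (mod 79), t ≡ 0. Hence x ≡ 130125 + 251125·0 = 130125 (mod 19838875).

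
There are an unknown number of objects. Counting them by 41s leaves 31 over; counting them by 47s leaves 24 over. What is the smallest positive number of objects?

From N ≡ 31 (mod 41) write N = 31 + 41t. Substituting into N ≡ 24 (mod 47) gives 41t ≡ 40 (mod 47), and since 41⁻¹ ≡ 39 (mod 47), t ≡ 9. Hence N ≡ 31 + 41·9 = 400 (mod 1927).

400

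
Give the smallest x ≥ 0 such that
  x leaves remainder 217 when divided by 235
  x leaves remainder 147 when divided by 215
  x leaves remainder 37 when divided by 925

Combine the congruences pairwise.
gcd(235, 215) = 5 and 5 | (147 − 217), so the pair is consistent; merging gives x ≡ 4447 (mod 10105), where 10105 = lcm(235, 215).
gcd(10105, 925) = 5 and 5 | (37 − 4447), so the pair is consistent; merging gives x ≡ 641062 (mod 1869425), where 1869425 = lcm(10105, 925).
The solution is unique modulo lcm(235, 215, 925) = 1869425.

641062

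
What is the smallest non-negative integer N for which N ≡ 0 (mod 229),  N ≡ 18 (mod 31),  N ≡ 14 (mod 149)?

543417

The moduli are pairwise coprime; M = 229·31·149 = 1057751.
M/229 = 4619; 4619 ≡ 39 (mod 229); 39·47 ≡ 1, so inverse 47.
M/31 = 34121; 34121 ≡ 21 (mod 31); 21·3 ≡ 1, so inverse 3.
M/149 = 7099; 7099 ≡ 96 (mod 149); 96·104 ≡ 1, so inverse 104.
N ≡ 0·4619·47 + 18·34121·3 + 14·7099·104 = 12178678.
12178678 mod 1057751 = 543417.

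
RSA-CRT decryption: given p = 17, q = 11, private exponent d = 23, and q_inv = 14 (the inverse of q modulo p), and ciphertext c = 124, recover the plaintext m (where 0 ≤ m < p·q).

d_p = d mod (p−1) = 23 mod 16 = 7; d_q = d mod (q−1) = 3.
m₁ = c^(d_p) mod p: c ≡ 5 (mod 17), and 5^7 mod 17 = 10.
m₂ = c^(d_q) mod q: c ≡ 3 (mod 11), and 3^3 mod 11 = 5.
h = q_inv·(m₁ − m₂) mod p = 14·(10 − 5) mod 17 = 2.
m = m₂ + h·q = 5 + 2·11 = 27.

27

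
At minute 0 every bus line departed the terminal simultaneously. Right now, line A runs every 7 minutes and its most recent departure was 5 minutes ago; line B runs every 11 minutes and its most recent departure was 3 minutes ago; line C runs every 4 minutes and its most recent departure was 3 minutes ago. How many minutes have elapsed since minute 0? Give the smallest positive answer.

The moduli are pairwise coprime; N = 7·11·4 = 308.
N/7 = 44; 44 ≡ 2 (mod 7); 2·4 ≡ 1, so inverse 4.
N/11 = 28; 28 ≡ 6 (mod 11); 6·2 ≡ 1, so inverse 2.
N/4 = 77; 77 ≡ 1 (mod 4), inverse 1.
t ≡ 5·44·4 + 3·28·2 + 3·77·1 = 1279.
1279 mod 308 = 47.

47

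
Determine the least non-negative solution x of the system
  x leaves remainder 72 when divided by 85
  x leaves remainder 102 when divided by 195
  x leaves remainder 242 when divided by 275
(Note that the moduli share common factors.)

131142

gcd(85, 195) = 5 and 5 | (102 − 72), so the pair is consistent; merging gives x ≡ 1857 (mod 3315), where 3315 = lcm(85, 195).
gcd(3315, 275) = 5 and 5 | (242 − 1857), so the pair is consistent; merging gives x ≡ 131142 (mod 182325), where 182325 = lcm(3315, 275).
The solution is unique modulo lcm(85, 195, 275) = 182325.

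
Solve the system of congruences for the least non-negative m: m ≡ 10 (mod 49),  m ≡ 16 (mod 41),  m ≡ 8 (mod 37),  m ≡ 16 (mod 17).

611285

The moduli are pairwise coprime; N = 49·41·37·17 = 1263661.
N/49 = 25789; 25789 ≡ 15 (mod 49); 15·36 ≡ 1, so inverse 36.
N/41 = 30821; 30821 ≡ 30 (mod 41); 30·26 ≡ 1, so inverse 26.
N/37 = 34153; 34153 ≡ 2 (mod 37); 2·19 ≡ 1, so inverse 19.
N/17 = 74333; 74333 ≡ 9 (mod 17); 9·2 ≡ 1, so inverse 2.
m ≡ 10·25789·36 + 16·30821·26 + 8·34153·19 + 16·74333·2 = 29675488.
29675488 mod 1263661 = 611285.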